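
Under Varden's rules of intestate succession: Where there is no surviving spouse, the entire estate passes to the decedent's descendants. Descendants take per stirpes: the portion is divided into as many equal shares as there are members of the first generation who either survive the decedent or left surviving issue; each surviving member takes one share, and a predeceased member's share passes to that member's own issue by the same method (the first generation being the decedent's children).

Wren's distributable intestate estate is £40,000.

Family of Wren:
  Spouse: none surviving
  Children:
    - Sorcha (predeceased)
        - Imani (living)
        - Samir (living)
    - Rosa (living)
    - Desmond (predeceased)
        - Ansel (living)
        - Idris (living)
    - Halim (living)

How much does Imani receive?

Imani receives £5,000.

The entire £40,000 passes to the descendants.
That amount (£40,000) is divided into 4 shares of £10,000: Rosa and Halim each take £10,000; Sorcha's £10,000 share passes to Sorcha's issue; Desmond's £10,000 share passes to Desmond's issue.
Sorcha's share (£10,000) is divided into 2 shares of £5,000: Imani and Samir each take £5,000.
Desmond's share (£10,000) is divided into 2 shares of £5,000: Ansel and Idris each take £5,000.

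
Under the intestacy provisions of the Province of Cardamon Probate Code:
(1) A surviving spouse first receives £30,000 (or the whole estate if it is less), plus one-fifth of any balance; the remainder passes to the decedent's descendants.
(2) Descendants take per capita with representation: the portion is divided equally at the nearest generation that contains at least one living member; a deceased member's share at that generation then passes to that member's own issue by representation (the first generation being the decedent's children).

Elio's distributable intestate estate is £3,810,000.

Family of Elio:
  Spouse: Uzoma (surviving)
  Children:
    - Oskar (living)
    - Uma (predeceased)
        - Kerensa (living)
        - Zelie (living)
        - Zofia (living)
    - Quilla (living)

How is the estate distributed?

Uzoma first takes £30,000, leaving a balance of £3,780,000. Uzoma then takes one-fifth of the balance (£756,000), for a total of £786,000. The remaining £3,024,000 passes to the descendants.
The descendants' portion (£3,024,000) is divided into 3 shares of £1,008,000: Oskar and Quilla each take £1,008,000; Uma's £1,008,000 share passes to Uma's issue.
Uma's share (£1,008,000) is divided into 3 shares of £336,000: Kerensa, Zelie, and Zofia each take £336,000.

Uzoma: £786,000; Oskar: £1,008,000; Kerensa: £336,000; Zelie: £336,000; Zofia: £336,000; Quilla: £1,008,000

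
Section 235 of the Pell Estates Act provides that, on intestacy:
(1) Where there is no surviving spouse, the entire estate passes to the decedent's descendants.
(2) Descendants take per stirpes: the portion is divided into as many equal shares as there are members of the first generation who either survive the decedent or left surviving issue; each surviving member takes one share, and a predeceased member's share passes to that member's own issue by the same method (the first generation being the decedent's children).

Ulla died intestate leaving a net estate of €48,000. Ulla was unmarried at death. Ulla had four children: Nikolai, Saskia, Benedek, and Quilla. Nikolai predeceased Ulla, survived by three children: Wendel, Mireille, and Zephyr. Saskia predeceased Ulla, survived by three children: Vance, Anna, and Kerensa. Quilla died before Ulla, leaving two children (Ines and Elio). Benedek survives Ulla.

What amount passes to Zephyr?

The entire €48,000 passes to the descendants.
That amount (€48,000) is divided into 4 shares of €12,000: Benedek takes €12,000; Nikolai's €12,000 share passes to Nikolai's issue; Saskia's €12,000 share passes to Saskia's issue; Quilla's €12,000 share passes to Quilla's issue.
Nikolai's share (€12,000) is divided into 3 shares of €4,000: Wendel, Mireille, and Zephyr each take €4,000.
Saskia's share (€12,000) is divided into 3 shares of €4,000: Vance, Anna, and Kerensa each take €4,000.
Quilla's share (€12,000) is divided into 2 shares of €6,000: Ines and Elio each take €6,000.

Zephyr receives €4,000.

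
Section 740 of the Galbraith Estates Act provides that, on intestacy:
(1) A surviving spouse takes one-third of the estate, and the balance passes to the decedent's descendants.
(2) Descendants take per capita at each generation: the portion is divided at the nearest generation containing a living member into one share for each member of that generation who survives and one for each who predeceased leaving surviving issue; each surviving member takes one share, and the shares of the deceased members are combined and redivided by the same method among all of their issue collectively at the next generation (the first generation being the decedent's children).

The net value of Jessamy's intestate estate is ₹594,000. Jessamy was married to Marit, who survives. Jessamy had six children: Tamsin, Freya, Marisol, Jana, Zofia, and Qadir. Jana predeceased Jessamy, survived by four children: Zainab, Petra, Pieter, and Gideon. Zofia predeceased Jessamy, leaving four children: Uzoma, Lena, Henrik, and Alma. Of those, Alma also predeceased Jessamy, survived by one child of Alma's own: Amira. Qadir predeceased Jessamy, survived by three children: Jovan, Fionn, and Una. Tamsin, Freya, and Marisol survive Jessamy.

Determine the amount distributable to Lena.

Lena receives ₹18,000.

Marit takes one-third of ₹594,000 = ₹198,000. The remaining ₹396,000 passes to the descendants.
The descendants' portion (₹396,000) is divided at the children's generation into 6 shares of ₹66,000. Tamsin, Freya, and Marisol each take ₹66,000. The 3 shares of the deceased (Jana, Zofia, and Qadir) are combined into a pool of ₹198,000.
That pool (₹198,000) is divided at the grandchildren's generation into 11 shares of ₹18,000. Zainab, Petra, Pieter, Gideon, Uzoma, Lena, Henrik, Jovan, Fionn, and Una each take ₹18,000. The remaining share for the deceased Alma (₹18,000) is carried to the next generation.
That pool (₹18,000) passes entirely to Amira, the sole taker at the great-grandchildren's generation.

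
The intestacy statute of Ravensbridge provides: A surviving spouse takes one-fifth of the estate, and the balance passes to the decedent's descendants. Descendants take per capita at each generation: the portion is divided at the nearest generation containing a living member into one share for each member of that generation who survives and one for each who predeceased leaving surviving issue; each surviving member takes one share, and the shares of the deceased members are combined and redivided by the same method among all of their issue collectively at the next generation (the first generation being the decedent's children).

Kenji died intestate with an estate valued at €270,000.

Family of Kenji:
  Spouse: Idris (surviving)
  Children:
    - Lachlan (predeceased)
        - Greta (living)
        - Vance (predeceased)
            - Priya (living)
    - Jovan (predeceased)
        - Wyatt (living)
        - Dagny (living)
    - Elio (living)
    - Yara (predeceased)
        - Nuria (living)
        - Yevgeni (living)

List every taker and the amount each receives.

Idris: €54,000; Greta: €27,000; Priya: €27,000; Wyatt: €27,000; Dagny: €27,000; Elio: €54,000; Nuria: €27,000; Yevgeni: €27,000

Idris takes one-fifth of €270,000 = €54,000. The remaining €216,000 passes to the descendants.
The descendants' portion (€216,000) is divided at the children's generation into 4 shares of €54,000. Elio takes €54,000. The 3 shares of the deceased (Lachlan, Jovan, and Yara) are combined into a pool of €162,000.
That pool (€162,000) is divided at the grandchildren's generation into 6 shares of €27,000. Greta, Wyatt, Dagny, Nuria, and Yevgeni each take €27,000. The remaining share for the deceased Vance (€27,000) is carried to the next generation.
That pool (€27,000) passes entirely to Priya, the sole taker at the great-grandchildren's generation.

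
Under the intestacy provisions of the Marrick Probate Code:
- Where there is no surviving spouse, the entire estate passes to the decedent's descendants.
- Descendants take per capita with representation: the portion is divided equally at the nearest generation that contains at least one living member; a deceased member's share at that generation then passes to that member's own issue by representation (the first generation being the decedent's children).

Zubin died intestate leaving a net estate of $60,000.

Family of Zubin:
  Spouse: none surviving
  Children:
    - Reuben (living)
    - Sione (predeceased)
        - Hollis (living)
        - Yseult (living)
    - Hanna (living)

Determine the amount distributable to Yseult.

The entire $60,000 passes to the descendants.
That amount ($60,000) is divided into 3 shares of $20,000: Reuben and Hanna each take $20,000; Sione's $20,000 share passes to Sione's issue.
Sione's share ($20,000) is divided into 2 shares of $10,000: Hollis and Yseult each take $10,000.

Yseult receives $10,000.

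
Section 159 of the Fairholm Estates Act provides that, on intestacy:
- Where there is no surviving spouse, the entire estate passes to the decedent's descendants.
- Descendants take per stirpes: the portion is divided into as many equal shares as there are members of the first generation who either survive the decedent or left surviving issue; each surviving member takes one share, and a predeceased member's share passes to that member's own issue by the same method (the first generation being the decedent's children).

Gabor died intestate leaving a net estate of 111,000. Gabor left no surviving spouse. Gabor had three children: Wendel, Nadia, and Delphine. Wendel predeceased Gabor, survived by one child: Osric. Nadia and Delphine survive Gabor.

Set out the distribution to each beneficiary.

Osric: 37,000; Nadia: 37,000; Delphine: 37,000

The entire 111,000 passes to the descendants.
That amount (111,000) is divided into 3 shares of 37,000: Nadia and Delphine each take 37,000; Wendel's 37,000 share passes to Wendel's issue.
Wendel's share (37,000) passes entirely to Osric.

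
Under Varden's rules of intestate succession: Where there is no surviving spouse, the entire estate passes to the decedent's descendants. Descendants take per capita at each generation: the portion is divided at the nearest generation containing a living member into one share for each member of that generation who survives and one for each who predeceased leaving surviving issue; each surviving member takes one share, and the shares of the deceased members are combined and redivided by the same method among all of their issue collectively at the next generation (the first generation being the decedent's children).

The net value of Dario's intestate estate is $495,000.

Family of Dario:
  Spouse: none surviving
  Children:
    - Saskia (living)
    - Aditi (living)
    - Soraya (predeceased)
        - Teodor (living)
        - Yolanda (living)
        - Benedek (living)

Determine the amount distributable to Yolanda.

Yolanda receives $55,000.

The entire $495,000 passes to the descendants.
That amount ($495,000) is divided at the children's generation into 3 shares of $165,000. Saskia and Aditi each take $165,000. The remaining share for the deceased Soraya ($165,000) is carried to the next generation.
That pool ($165,000) is divided at the grandchildren's generation equally among Teodor, Yolanda, and Benedek: $55,000 each.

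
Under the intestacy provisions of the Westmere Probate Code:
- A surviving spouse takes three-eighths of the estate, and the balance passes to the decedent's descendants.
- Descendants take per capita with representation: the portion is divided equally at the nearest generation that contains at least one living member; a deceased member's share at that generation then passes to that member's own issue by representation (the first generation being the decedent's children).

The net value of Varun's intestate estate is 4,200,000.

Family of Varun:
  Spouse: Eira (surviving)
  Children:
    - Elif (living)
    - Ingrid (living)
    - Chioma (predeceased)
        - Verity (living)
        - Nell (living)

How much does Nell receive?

Eira takes three-eighths of 4,200,000 = 1,575,000. The remaining 2,625,000 passes to the descendants.
The descendants' portion (2,625,000) is divided into 3 shares of 875,000: Elif and Ingrid each take 875,000; Chioma's 875,000 share passes to Chioma's issue.
Chioma's share (875,000) is divided into 2 shares of 437,500: Verity and Nell each take 437,500.

Nell receives 437,500.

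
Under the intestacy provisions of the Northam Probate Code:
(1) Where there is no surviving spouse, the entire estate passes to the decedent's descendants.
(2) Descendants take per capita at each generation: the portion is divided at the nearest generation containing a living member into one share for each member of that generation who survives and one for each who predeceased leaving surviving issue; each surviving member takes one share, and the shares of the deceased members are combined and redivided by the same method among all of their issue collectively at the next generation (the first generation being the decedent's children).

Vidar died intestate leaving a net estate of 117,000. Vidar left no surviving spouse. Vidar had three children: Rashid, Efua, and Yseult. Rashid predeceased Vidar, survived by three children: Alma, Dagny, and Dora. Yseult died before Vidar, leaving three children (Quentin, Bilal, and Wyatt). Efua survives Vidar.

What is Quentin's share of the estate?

The entire 117,000 passes to the descendants.
That amount (117,000) is divided at the children's generation into 3 shares of 39,000. Efua takes 39,000. The 2 shares of the deceased (Rashid and Yseult) are combined into a pool of 78,000.
That pool (78,000) is divided at the grandchildren's generation equally among Alma, Dagny, Dora, Quentin, Bilal, and Wyatt: 13,000 each.

Quentin receives 13,000.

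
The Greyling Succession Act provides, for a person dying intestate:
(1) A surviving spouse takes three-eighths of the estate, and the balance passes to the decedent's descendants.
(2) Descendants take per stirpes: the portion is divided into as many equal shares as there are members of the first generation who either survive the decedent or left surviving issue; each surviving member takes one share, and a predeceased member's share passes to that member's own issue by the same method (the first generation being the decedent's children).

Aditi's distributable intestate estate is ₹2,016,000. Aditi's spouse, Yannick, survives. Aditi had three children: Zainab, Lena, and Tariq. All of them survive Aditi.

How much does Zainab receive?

Yannick takes three-eighths of ₹2,016,000 = ₹756,000. The remaining ₹1,260,000 passes to the descendants.
The descendants' portion (₹1,260,000) is divided into 3 shares of ₹420,000: Zainab, Lena, and Tariq each take ₹420,000.

Zainab receives ₹420,000.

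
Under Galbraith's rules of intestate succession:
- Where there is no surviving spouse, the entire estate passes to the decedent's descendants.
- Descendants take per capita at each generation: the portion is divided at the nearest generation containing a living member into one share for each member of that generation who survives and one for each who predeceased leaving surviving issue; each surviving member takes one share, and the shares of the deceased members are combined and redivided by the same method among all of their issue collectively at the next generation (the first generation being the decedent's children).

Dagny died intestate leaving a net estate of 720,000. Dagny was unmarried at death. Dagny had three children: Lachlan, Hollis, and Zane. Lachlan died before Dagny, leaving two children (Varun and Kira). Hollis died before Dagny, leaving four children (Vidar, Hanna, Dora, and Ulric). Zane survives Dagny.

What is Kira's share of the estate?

Kira receives 80,000.

The entire 720,000 passes to the descendants.
That amount (720,000) is divided at the children's generation into 3 shares of 240,000. Zane takes 240,000. The 2 shares of the deceased (Lachlan and Hollis) are combined into a pool of 480,000.
That pool (480,000) is divided at the grandchildren's generation equally among Varun, Kira, Vidar, Hanna, Dora, and Ulric: 80,000 each.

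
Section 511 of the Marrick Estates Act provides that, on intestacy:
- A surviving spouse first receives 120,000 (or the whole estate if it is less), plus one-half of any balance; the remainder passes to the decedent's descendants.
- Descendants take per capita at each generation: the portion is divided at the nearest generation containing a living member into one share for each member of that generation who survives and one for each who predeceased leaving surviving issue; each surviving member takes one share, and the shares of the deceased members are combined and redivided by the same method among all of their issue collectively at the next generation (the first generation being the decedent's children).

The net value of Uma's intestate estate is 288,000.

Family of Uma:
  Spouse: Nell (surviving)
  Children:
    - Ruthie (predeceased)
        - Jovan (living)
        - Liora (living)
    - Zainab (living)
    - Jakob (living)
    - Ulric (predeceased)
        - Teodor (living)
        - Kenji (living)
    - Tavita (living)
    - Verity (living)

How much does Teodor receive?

Teodor receives 7,000.

Nell first takes 120,000, leaving a balance of 168,000. Nell then takes one-half of the balance (84,000), for a total of 204,000. The remaining 84,000 passes to the descendants.
The descendants' portion (84,000) is divided at the children's generation into 6 shares of 14,000. Zainab, Jakob, Tavita, and Verity each take 14,000. The 2 shares of the deceased (Ruthie and Ulric) are combined into a pool of 28,000.
That pool (28,000) is divided at the grandchildren's generation equally among Jovan, Liora, Teodor, and Kenji: 7,000 each.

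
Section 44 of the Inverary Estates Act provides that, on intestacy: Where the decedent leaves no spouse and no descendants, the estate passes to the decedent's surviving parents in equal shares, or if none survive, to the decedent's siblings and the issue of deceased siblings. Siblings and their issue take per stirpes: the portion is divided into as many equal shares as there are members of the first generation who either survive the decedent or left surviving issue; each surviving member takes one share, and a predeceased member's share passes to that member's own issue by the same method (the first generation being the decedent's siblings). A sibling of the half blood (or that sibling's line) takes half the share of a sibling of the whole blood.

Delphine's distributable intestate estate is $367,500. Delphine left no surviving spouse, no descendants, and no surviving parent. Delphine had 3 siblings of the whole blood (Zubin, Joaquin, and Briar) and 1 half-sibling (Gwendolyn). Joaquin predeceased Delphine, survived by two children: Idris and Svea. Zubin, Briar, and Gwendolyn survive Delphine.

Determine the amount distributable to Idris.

The entire $367,500 passes to the siblings and their issue.
Counting each half-blood sibling's line as half a unit, there are 7/2 units in $367,500, so one unit is $105,000. Whole-blood lines (Zubin, Joaquin, and Briar) take $105,000 each; half-blood lines (Gwendolyn) take $52,500 each.
Joaquin's share ($105,000) is divided into 2 shares of $52,500: Idris and Svea each take $52,500.

Idris receives $52,500.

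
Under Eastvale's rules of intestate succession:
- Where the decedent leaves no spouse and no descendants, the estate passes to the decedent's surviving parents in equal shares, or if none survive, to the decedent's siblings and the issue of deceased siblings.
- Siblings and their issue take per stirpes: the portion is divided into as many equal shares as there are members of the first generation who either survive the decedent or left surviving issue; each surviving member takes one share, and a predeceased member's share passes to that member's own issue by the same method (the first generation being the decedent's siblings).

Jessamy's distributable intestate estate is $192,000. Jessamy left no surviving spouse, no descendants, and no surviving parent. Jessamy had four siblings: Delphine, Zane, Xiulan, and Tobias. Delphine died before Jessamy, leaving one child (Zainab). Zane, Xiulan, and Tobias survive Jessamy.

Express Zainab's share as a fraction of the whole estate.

Zainab receives 1/4 of the estate.

The entire $192,000 passes to the siblings and their issue.
That amount ($192,000) is divided into 4 shares of $48,000: Zane, Xiulan, and Tobias each take $48,000; Delphine's $48,000 share passes to Delphine's issue.
Delphine's share ($48,000) passes entirely to Zainab.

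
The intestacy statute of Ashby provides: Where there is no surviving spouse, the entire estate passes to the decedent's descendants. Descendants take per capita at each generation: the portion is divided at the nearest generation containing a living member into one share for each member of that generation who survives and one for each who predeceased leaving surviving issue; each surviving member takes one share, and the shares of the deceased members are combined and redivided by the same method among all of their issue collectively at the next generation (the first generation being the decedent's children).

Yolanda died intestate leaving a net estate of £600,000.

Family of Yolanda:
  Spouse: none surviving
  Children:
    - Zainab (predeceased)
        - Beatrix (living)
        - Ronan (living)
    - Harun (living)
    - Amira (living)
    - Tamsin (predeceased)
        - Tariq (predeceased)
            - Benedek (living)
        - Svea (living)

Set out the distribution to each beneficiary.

Beatrix: £75,000; Ronan: £75,000; Harun: £150,000; Amira: £150,000; Benedek: £75,000; Svea: £75,000

The entire £600,000 passes to the descendants.
That amount (£600,000) is divided at the children's generation into 4 shares of £150,000. Harun and Amira each take £150,000. The 2 shares of the deceased (Zainab and Tamsin) are combined into a pool of £300,000.
That pool (£300,000) is divided at the grandchildren's generation into 4 shares of £75,000. Beatrix, Ronan, and Svea each take £75,000. The remaining share for the deceased Tariq (£75,000) is carried to the next generation.
That pool (£75,000) passes entirely to Benedek, the sole taker at the great-grandchildren's generation.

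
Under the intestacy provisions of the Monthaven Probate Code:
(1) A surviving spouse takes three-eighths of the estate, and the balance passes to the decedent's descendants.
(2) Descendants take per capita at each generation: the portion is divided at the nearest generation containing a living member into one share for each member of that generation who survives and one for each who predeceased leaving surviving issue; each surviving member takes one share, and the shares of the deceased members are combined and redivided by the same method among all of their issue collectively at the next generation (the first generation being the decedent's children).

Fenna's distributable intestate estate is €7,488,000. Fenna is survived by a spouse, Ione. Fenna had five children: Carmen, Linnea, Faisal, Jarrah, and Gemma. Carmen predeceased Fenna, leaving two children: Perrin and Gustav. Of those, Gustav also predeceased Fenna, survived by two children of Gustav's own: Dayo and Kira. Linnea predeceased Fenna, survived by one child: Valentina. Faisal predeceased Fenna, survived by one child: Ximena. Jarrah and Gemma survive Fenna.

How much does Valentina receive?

Valentina receives €702,000.

Ione takes three-eighths of €7,488,000 = €2,808,000. The remaining €4,680,000 passes to the descendants.
The descendants' portion (€4,680,000) is divided at the children's generation into 5 shares of €936,000. Jarrah and Gemma each take €936,000. The 3 shares of the deceased (Carmen, Linnea, and Faisal) are combined into a pool of €2,808,000.
That pool (€2,808,000) is divided at the grandchildren's generation into 4 shares of €702,000. Perrin, Valentina, and Ximena each take €702,000. The remaining share for the deceased Gustav (€702,000) is carried to the next generation.
That pool (€702,000) is divided at the great-grandchildren's generation equally among Dayo and Kira: €351,000 each.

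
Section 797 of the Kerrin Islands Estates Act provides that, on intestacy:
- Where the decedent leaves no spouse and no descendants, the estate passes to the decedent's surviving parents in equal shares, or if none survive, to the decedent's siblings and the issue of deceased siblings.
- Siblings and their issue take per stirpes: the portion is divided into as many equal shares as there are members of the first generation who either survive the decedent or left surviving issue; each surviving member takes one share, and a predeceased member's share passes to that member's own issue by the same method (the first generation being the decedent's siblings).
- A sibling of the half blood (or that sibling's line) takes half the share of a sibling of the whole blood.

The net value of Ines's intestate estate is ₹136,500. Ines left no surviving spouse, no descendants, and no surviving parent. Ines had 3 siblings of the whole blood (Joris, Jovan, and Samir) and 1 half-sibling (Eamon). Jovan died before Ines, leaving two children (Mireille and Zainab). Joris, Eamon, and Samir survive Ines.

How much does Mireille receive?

The entire ₹136,500 passes to the siblings and their issue.
Counting each half-blood sibling's line as half a unit, there are 7/2 units in ₹136,500, so one unit is ₹39,000. Whole-blood lines (Joris, Jovan, and Samir) take ₹39,000 each; half-blood lines (Eamon) take ₹19,500 each.
Jovan's share (₹39,000) is divided into 2 shares of ₹19,500: Mireille and Zainab each take ₹19,500.

Mireille receives ₹19,500.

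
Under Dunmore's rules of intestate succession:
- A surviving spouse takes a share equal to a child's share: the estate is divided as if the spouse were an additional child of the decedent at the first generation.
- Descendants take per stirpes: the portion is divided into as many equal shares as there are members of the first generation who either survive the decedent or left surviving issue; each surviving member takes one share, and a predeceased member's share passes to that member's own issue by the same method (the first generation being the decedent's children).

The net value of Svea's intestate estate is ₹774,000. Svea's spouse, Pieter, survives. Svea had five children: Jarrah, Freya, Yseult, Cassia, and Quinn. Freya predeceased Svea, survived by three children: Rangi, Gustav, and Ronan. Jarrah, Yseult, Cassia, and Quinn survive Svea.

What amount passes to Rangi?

Rangi receives ₹43,000.

The spouse counts as an additional share at the children's level, so there are 6 primary shares of ₹129,000. Pieter takes one such share (₹129,000).
The children's combined portion (₹645,000) is divided into 5 shares of ₹129,000: Jarrah, Yseult, Cassia, and Quinn each take ₹129,000; Freya's ₹129,000 share passes to Freya's issue.
Freya's share (₹129,000) is divided into 3 shares of ₹43,000: Rangi, Gustav, and Ronan each take ₹43,000.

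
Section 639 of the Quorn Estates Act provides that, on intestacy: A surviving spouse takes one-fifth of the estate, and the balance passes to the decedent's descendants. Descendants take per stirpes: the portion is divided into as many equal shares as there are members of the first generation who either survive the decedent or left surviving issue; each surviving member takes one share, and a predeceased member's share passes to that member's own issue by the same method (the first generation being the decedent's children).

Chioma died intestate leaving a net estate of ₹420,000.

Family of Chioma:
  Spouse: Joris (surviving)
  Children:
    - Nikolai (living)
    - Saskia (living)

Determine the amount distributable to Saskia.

Saskia receives ₹168,000.

Joris takes one-fifth of ₹420,000 = ₹84,000. The remaining ₹336,000 passes to the descendants.
The descendants' portion (₹336,000) is divided into 2 shares of ₹168,000: Nikolai and Saskia each take ₹168,000.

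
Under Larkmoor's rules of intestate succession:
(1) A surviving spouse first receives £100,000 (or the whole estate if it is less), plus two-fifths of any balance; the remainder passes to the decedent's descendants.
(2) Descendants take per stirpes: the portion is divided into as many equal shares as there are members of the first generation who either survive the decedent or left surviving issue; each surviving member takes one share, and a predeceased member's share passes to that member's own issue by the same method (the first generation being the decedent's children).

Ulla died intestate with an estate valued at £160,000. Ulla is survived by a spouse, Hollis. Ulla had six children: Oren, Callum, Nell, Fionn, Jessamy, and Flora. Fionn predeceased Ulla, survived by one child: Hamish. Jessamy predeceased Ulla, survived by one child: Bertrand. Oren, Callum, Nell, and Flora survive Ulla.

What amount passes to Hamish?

Hamish receives £6,000.

Hollis first takes £100,000, leaving a balance of £60,000. Hollis then takes two-fifths of the balance (£24,000), for a total of £124,000. The remaining £36,000 passes to the descendants.
The descendants' portion (£36,000) is divided into 6 shares of £6,000: Oren, Callum, Nell, and Flora each take £6,000; Fionn's £6,000 share passes to Fionn's issue; Jessamy's £6,000 share passes to Jessamy's issue.
Fionn's share (£6,000) passes entirely to Hamish.
Jessamy's share (£6,000) passes entirely to Bertrand.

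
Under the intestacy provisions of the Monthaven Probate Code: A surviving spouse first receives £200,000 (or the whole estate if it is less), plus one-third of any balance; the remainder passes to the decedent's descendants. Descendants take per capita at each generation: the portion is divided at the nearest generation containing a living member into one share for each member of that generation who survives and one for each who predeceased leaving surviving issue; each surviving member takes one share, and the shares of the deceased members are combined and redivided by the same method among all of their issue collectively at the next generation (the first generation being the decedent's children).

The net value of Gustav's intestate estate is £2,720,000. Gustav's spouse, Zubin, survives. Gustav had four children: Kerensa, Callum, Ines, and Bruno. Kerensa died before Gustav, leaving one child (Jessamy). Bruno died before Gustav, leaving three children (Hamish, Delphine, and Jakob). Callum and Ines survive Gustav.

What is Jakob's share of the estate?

Jakob receives £210,000.

Zubin first takes £200,000, leaving a balance of £2,520,000. Zubin then takes one-third of the balance (£840,000), for a total of £1,040,000. The remaining £1,680,000 passes to the descendants.
The descendants' portion (£1,680,000) is divided at the children's generation into 4 shares of £420,000. Callum and Ines each take £420,000. The 2 shares of the deceased (Kerensa and Bruno) are combined into a pool of £840,000.
That pool (£840,000) is divided at the grandchildren's generation equally among Jessamy, Hamish, Delphine, and Jakob: £210,000 each.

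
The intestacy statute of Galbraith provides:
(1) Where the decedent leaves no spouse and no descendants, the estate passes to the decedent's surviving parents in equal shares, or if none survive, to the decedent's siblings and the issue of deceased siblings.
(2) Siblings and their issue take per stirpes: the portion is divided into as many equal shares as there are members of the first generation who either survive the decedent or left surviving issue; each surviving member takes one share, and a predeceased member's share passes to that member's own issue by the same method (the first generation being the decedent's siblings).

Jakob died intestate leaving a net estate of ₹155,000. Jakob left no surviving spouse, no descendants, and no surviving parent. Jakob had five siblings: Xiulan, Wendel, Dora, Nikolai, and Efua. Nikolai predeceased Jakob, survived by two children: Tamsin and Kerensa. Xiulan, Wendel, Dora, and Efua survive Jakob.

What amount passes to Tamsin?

The entire ₹155,000 passes to the siblings and their issue.
That amount (₹155,000) is divided into 5 shares of ₹31,000: Xiulan, Wendel, Dora, and Efua each take ₹31,000; Nikolai's ₹31,000 share passes to Nikolai's issue.
Nikolai's share (₹31,000) is divided into 2 shares of ₹15,500: Tamsin and Kerensa each take ₹15,500.

Tamsin receives ₹15,500.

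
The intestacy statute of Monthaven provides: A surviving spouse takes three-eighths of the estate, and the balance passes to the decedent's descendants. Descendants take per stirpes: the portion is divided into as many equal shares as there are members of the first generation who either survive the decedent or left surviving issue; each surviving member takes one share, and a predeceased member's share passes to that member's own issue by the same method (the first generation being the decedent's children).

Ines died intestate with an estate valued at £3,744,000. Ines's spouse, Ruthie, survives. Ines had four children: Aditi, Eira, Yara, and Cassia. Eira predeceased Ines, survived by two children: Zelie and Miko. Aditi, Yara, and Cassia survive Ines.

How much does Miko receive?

Miko receives £292,500.

Ruthie takes three-eighths of £3,744,000 = £1,404,000. The remaining £2,340,000 passes to the descendants.
The descendants' portion (£2,340,000) is divided into 4 shares of £585,000: Aditi, Yara, and Cassia each take £585,000; Eira's £585,000 share passes to Eira's issue.
Eira's share (£585,000) is divided into 2 shares of £292,500: Zelie and Miko each take £292,500.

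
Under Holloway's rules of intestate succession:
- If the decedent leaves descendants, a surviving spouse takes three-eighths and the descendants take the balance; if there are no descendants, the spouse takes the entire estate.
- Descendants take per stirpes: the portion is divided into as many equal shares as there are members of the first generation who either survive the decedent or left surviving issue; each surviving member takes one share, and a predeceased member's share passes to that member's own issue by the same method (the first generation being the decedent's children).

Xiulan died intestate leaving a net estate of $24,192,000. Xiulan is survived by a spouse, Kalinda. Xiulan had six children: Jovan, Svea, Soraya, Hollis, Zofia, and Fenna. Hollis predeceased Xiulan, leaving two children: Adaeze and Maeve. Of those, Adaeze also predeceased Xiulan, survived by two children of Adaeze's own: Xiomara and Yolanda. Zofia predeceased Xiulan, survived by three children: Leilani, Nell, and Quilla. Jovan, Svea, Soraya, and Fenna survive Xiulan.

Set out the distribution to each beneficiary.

Kalinda takes three-eighths of $24,192,000 = $9,072,000. The remaining $15,120,000 passes to the descendants.
The descendants' portion ($15,120,000) is divided into 6 shares of $2,520,000: Jovan, Svea, Soraya, and Fenna each take $2,520,000; Hollis's $2,520,000 share passes to Hollis's issue; Zofia's $2,520,000 share passes to Zofia's issue.
Hollis's share ($2,520,000) is divided into 2 shares of $1,260,000: Maeve takes $1,260,000; Adaeze's $1,260,000 share passes to Adaeze's issue.
Adaeze's share ($1,260,000) is divided into 2 shares of $630,000: Xiomara and Yolanda each take $630,000.
Zofia's share ($2,520,000) is divided into 3 shares of $840,000: Leilani, Nell, and Quilla each take $840,000.

Kalinda: $9,072,000; Jovan: $2,520,000; Svea: $2,520,000; Soraya: $2,520,000; Xiomara: $630,000; Yolanda: $630,000; Maeve: $1,260,000; Leilani: $840,000; Nell: $840,000; Quilla: $840,000; Fenna: $2,520,000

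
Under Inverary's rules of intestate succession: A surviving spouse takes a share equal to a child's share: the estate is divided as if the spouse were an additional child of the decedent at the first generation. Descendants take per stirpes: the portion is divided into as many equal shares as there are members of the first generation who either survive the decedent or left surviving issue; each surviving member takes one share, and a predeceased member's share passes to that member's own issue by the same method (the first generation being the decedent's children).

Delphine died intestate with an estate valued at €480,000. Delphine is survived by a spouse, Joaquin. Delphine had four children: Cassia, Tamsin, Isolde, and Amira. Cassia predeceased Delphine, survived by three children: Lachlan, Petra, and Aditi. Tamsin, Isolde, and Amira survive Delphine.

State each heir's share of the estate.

Joaquin: €96,000; Lachlan: €32,000; Petra: €32,000; Aditi: €32,000; Tamsin: €96,000; Isolde: €96,000; Amira: €96,000

The spouse counts as an additional share at the children's level, so there are 5 primary shares of €96,000. Joaquin takes one such share (€96,000).
The children's combined portion (€384,000) is divided into 4 shares of €96,000: Tamsin, Isolde, and Amira each take €96,000; Cassia's €96,000 share passes to Cassia's issue.
Cassia's share (€96,000) is divided into 3 shares of €32,000: Lachlan, Petra, and Aditi each take €32,000.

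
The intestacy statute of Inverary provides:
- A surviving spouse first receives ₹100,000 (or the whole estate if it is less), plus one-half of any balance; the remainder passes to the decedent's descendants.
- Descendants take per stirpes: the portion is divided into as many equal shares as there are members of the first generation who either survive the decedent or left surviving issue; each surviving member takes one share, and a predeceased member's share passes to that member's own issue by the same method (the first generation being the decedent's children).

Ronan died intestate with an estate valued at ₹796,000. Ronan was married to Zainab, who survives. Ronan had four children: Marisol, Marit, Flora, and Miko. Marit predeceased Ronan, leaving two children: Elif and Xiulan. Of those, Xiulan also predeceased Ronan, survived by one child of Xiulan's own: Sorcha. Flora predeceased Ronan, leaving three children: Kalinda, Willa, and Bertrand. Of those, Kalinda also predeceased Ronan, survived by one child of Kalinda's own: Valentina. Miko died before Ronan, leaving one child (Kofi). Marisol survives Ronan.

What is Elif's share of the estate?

Zainab first takes ₹100,000, leaving a balance of ₹696,000. Zainab then takes one-half of the balance (₹348,000), for a total of ₹448,000. The remaining ₹348,000 passes to the descendants.
The descendants' portion (₹348,000) is divided into 4 shares of ₹87,000: Marisol takes ₹87,000; Marit's ₹87,000 share passes to Marit's issue; Flora's ₹87,000 share passes to Flora's issue; Miko's ₹87,000 share passes to Miko's issue.
Marit's share (₹87,000) is divided into 2 shares of ₹43,500: Elif takes ₹43,500; Xiulan's ₹43,500 share passes to Xiulan's issue.
Xiulan's share (₹43,500) passes entirely to Sorcha.
Flora's share (₹87,000) is divided into 3 shares of ₹29,000: Willa and Bertrand each take ₹29,000; Kalinda's ₹29,000 share passes to Kalinda's issue.
Kalinda's share (₹29,000) passes entirely to Valentina.
Miko's share (₹87,000) passes entirely to Kofi.

Elif receives ₹43,500.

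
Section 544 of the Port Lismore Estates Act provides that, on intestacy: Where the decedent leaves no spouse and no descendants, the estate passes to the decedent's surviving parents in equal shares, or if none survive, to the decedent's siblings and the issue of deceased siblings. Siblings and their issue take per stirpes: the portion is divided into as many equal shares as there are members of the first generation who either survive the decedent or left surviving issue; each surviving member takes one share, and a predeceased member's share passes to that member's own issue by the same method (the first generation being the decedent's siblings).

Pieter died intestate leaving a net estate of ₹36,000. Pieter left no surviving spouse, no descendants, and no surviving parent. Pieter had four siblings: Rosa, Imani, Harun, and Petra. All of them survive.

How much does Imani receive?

Imani receives ₹9,000.

The entire ₹36,000 passes to the siblings and their issue.
That amount (₹36,000) is divided into 4 shares of ₹9,000: Rosa, Imani, Harun, and Petra each take ₹9,000.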